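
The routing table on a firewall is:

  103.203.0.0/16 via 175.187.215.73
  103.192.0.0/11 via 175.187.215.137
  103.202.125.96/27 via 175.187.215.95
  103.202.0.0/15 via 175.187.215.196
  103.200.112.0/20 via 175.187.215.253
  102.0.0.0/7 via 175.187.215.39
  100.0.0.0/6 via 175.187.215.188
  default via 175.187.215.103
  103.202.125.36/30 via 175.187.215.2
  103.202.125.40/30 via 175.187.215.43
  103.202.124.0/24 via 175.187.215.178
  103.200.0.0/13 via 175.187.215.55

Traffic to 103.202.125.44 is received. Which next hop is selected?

Routes whose prefix contains 103.202.125.44:
  0.0.0.0/0 (default, matches everything) -> 175.187.215.103
  100.0.0.0/6 (100.0.0.0 - 103.255.255.255) -> 175.187.215.188
  102.0.0.0/7 (102.0.0.0 - 103.255.255.255) -> 175.187.215.39
  103.192.0.0/11 (103.192.0.0 - 103.223.255.255) -> 175.187.215.137
  103.200.0.0/13 (103.200.0.0 - 103.207.255.255) -> 175.187.215.55
  103.202.0.0/15 (103.202.0.0 - 103.203.255.255) -> 175.187.215.196
More-specific entries that do NOT match:
  103.202.125.36/30 (103.202.125.36 - 103.202.125.39) does not contain 103.202.125.44
  103.202.125.40/30 (103.202.125.40 - 103.202.125.43) does not contain 103.202.125.44
  103.202.125.96/27 (103.202.125.96 - 103.202.125.127) does not contain 103.202.125.44
  103.202.124.0/24 (103.202.124.0 - 103.202.124.255) does not contain 103.202.125.44
  103.200.112.0/20 (103.200.112.0 - 103.200.127.255) does not contain 103.202.125.44
  103.203.0.0/16 (103.203.0.0 - 103.203.255.255) does not contain 103.202.125.44
Longest matching prefix is /15 -> next hop 175.187.215.196.

175.187.215.196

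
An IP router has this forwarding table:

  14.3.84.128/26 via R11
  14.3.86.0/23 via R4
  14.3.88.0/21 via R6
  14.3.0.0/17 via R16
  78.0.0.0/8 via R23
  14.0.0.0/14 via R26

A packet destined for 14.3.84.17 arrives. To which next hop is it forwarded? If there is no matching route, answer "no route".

R16

Routes whose prefix contains 14.3.84.17:
  14.0.0.0/14 (14.0.0.0 - 14.3.255.255) -> R26
  14.3.0.0/17 (14.3.0.0 - 14.3.127.255) -> R16
More-specific entries that do NOT match:
  14.3.84.128/26 (14.3.84.128 - 14.3.84.191) does not contain 14.3.84.17
  14.3.86.0/23 (14.3.86.0 - 14.3.87.255) does not contain 14.3.84.17
  14.3.88.0/21 (14.3.88.0 - 14.3.95.255) does not contain 14.3.84.17
Longest matching prefix is /17 -> next hop R16.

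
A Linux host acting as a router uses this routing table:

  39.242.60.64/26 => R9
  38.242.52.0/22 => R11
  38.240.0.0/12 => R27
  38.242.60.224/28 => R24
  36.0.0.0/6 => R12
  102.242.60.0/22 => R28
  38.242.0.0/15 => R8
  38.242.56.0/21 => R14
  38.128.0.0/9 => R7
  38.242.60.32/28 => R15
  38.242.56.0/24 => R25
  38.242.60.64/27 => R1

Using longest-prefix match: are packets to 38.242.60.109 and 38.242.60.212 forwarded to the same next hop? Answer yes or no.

38.242.60.109: longest match 38.242.56.0/21 -> R14
38.242.60.212: longest match 38.242.56.0/21 -> R14

yes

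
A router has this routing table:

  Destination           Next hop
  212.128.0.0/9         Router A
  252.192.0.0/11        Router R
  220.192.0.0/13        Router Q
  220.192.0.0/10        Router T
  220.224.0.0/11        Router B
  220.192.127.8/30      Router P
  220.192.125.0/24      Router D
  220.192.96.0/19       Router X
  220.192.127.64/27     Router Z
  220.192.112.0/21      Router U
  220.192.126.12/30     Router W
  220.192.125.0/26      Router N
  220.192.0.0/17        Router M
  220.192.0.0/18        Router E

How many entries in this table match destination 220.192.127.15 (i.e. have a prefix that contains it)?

4

Prefixes containing 220.192.127.15:
  220.192.0.0/10 (220.192.0.0 - 220.255.255.255)
  220.192.0.0/13 (220.192.0.0 - 220.199.255.255)
  220.192.0.0/17 (220.192.0.0 - 220.192.127.255)
  220.192.96.0/19 (220.192.96.0 - 220.192.127.255)
Total matching entries: 4.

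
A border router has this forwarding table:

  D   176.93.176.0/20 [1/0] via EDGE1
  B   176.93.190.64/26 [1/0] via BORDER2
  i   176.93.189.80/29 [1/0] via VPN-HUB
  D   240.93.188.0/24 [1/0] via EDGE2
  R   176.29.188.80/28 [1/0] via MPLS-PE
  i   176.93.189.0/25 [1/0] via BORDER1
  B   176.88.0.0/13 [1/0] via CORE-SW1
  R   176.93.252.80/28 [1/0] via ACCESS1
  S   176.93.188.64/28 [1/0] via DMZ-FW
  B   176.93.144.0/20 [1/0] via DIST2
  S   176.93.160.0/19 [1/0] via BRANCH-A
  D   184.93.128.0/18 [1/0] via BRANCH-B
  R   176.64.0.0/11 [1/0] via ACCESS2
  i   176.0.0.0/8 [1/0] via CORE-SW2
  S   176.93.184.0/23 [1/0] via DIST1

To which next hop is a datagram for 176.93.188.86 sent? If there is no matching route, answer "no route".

EDGE1

Routes whose prefix contains 176.93.188.86:
  176.0.0.0/8 (176.0.0.0 - 176.255.255.255) -> CORE-SW2
  176.64.0.0/11 (176.64.0.0 - 176.95.255.255) -> ACCESS2
  176.88.0.0/13 (176.88.0.0 - 176.95.255.255) -> CORE-SW1
  176.93.160.0/19 (176.93.160.0 - 176.93.191.255) -> BRANCH-A
  176.93.176.0/20 (176.93.176.0 - 176.93.191.255) -> EDGE1
More-specific entries that do NOT match:
  176.93.189.80/29 (176.93.189.80 - 176.93.189.87) does not contain 176.93.188.86
  176.29.188.80/28 (176.29.188.80 - 176.29.188.95) does not contain 176.93.188.86
  176.93.252.80/28 (176.93.252.80 - 176.93.252.95) does not contain 176.93.188.86
  176.93.188.64/28 (176.93.188.64 - 176.93.188.79) does not contain 176.93.188.86
  176.93.190.64/26 (176.93.190.64 - 176.93.190.127) does not contain 176.93.188.86
  176.93.189.0/25 (176.93.189.0 - 176.93.189.127) does not contain 176.93.188.86
  240.93.188.0/24 (240.93.188.0 - 240.93.188.255) does not contain 176.93.188.86
  176.93.184.0/23 (176.93.184.0 - 176.93.185.255) does not contain 176.93.188.86
Longest matching prefix is /20 -> next hop EDGE1.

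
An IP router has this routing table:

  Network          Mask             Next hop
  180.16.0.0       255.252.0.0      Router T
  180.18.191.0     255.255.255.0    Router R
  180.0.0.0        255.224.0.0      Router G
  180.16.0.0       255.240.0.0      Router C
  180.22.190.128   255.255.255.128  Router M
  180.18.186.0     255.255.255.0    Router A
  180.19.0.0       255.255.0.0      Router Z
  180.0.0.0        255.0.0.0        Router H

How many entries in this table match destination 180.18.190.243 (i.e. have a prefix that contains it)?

4

Prefixes containing 180.18.190.243:
  180.0.0.0/8 (180.0.0.0 - 180.255.255.255)
  180.0.0.0/11 (180.0.0.0 - 180.31.255.255)
  180.16.0.0/12 (180.16.0.0 - 180.31.255.255)
  180.16.0.0/14 (180.16.0.0 - 180.19.255.255)
Total matching entries: 4.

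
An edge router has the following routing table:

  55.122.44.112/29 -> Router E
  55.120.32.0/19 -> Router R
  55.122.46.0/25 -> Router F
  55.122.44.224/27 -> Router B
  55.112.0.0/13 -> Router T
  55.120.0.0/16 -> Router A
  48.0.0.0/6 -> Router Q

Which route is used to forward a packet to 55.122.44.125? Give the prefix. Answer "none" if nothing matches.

none

55.122.44.125 is outside every listed prefix and there is no default route.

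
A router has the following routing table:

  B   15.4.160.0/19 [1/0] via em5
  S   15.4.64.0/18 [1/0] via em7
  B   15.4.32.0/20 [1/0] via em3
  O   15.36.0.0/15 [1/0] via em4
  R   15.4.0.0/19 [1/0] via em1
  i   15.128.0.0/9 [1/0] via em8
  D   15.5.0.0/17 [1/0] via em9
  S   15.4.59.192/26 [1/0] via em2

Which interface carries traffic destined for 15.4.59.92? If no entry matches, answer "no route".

No entry's prefix contains 15.4.59.92; there is no default route.

no route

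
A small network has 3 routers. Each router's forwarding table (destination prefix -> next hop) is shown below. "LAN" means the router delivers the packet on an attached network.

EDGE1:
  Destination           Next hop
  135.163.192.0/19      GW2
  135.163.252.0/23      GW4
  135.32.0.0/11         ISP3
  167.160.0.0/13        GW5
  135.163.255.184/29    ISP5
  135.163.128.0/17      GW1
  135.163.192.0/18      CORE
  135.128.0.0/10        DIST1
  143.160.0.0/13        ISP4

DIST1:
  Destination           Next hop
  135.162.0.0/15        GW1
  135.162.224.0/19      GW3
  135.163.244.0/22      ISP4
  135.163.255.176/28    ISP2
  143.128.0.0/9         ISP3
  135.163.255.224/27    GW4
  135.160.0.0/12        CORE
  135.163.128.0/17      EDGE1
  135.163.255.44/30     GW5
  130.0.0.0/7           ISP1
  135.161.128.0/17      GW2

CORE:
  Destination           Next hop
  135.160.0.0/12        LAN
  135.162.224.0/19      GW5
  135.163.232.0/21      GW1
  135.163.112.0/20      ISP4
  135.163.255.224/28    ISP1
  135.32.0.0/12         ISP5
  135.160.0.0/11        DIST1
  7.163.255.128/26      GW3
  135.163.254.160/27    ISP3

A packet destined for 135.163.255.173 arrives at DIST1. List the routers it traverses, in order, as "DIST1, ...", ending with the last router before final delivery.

DIST1, EDGE1, CORE

At DIST1: longest match for 135.163.255.173 is 135.163.128.0/17 -> EDGE1
At EDGE1: longest match for 135.163.255.173 is 135.163.192.0/18 -> CORE
At CORE: longest match for 135.163.255.173 is 135.160.0.0/12 -> LAN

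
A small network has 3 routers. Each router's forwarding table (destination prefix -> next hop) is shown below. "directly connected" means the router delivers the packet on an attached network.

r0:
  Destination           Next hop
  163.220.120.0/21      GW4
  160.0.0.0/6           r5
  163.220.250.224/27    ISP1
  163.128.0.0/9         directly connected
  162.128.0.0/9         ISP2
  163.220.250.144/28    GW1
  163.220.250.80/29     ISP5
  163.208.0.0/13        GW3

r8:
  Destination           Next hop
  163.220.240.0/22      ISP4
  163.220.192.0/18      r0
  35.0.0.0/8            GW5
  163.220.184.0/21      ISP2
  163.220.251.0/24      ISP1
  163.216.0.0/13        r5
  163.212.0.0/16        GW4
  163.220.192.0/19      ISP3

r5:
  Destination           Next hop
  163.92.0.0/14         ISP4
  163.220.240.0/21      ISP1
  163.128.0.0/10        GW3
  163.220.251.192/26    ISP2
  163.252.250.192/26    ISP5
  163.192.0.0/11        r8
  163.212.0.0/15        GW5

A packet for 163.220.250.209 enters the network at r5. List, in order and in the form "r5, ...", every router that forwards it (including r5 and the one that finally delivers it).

r5, r8, r0

At r5: longest match for 163.220.250.209 is 163.192.0.0/11 -> r8
At r8: longest match for 163.220.250.209 is 163.220.192.0/18 -> r0
At r0: longest match for 163.220.250.209 is 163.128.0.0/9 -> directly connected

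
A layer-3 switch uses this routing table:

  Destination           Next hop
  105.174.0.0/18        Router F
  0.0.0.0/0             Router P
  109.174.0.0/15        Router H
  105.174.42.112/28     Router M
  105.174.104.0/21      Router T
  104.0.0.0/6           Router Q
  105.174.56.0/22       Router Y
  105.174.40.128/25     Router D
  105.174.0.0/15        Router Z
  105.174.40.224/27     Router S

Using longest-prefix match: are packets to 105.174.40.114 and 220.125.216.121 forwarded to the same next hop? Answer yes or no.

105.174.40.114: longest match 105.174.0.0/18 -> Router F
220.125.216.121: longest match 0.0.0.0/0 -> Router P

no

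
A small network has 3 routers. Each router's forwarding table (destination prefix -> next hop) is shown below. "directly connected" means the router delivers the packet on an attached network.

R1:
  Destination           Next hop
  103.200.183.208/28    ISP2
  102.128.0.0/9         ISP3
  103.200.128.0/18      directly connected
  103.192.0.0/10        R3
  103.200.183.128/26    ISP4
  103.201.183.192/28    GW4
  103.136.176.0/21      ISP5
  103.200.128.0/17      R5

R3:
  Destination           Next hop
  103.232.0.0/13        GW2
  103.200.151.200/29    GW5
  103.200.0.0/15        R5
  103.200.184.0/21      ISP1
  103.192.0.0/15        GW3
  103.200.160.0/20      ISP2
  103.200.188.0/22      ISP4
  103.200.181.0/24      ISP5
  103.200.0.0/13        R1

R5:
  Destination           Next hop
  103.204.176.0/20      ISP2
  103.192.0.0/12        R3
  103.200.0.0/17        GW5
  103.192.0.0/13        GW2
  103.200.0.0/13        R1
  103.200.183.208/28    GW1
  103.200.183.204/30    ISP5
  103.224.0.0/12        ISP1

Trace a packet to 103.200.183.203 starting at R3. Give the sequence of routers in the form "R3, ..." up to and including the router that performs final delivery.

At R3: longest match for 103.200.183.203 is 103.200.0.0/15 -> R5
At R5: longest match for 103.200.183.203 is 103.200.0.0/13 -> R1
At R1: longest match for 103.200.183.203 is 103.200.128.0/18 -> directly connected

R3, R5, R1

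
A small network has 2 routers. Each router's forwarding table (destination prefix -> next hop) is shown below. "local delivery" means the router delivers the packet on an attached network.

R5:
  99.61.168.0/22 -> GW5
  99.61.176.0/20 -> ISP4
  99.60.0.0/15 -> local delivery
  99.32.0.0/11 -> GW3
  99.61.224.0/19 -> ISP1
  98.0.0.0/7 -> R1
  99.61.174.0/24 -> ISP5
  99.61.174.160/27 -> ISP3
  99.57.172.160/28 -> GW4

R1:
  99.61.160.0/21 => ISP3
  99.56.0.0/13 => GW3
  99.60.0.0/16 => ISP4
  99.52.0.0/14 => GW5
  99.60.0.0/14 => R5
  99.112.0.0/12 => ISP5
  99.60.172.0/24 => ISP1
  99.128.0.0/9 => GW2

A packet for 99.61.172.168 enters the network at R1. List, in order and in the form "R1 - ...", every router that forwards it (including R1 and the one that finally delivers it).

R1 - R5

At R1: longest match for 99.61.172.168 is 99.60.0.0/14 -> R5
At R5: longest match for 99.61.172.168 is 99.60.0.0/15 -> local delivery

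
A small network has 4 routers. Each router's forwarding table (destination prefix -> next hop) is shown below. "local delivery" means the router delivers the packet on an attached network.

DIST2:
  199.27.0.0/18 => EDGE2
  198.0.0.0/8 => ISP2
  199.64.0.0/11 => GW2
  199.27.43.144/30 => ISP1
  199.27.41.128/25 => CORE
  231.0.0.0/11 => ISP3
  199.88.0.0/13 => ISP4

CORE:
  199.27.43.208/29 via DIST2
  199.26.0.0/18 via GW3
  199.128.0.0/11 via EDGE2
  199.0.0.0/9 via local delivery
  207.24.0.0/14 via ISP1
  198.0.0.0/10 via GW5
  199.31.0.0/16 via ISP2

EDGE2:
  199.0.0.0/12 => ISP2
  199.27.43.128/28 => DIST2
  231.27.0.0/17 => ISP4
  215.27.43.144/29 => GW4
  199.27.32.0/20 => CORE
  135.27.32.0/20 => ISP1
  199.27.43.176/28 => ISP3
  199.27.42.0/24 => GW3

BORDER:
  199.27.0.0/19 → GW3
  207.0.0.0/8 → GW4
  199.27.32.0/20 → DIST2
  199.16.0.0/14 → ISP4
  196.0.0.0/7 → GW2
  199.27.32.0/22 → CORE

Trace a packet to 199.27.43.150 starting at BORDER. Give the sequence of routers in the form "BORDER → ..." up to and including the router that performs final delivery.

At BORDER: longest match for 199.27.43.150 is 199.27.32.0/20 -> DIST2
At DIST2: longest match for 199.27.43.150 is 199.27.0.0/18 -> EDGE2
At EDGE2: longest match for 199.27.43.150 is 199.27.32.0/20 -> CORE
At CORE: longest match for 199.27.43.150 is 199.0.0.0/9 -> local delivery

BORDER → DIST2 → EDGE2 → CORE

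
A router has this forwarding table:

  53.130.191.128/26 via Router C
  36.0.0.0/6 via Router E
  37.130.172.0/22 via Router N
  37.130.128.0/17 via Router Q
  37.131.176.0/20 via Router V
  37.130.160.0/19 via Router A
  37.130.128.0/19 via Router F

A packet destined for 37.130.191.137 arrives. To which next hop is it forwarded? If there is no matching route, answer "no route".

Routes whose prefix contains 37.130.191.137:
  36.0.0.0/6 (36.0.0.0 - 39.255.255.255) -> Router E
  37.130.128.0/17 (37.130.128.0 - 37.130.255.255) -> Router Q
  37.130.160.0/19 (37.130.160.0 - 37.130.191.255) -> Router A
More-specific entries that do NOT match:
  53.130.191.128/26 (53.130.191.128 - 53.130.191.191) does not contain 37.130.191.137
  37.130.172.0/22 (37.130.172.0 - 37.130.175.255) does not contain 37.130.191.137
  37.131.176.0/20 (37.131.176.0 - 37.131.191.255) does not contain 37.130.191.137
Longest matching prefix is /19 -> next hop Router A.

Router A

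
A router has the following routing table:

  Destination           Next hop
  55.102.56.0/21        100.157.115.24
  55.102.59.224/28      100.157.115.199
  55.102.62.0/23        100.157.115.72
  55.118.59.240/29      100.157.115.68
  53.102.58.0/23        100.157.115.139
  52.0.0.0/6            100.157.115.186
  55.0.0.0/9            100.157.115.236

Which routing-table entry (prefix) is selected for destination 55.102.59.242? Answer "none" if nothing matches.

Entries matching 55.102.59.242:
  52.0.0.0/6 (52.0.0.0 - 55.255.255.255)
  55.0.0.0/9 (55.0.0.0 - 55.127.255.255)
  55.102.56.0/21 (55.102.56.0 - 55.102.63.255)
Most specific is 55.102.56.0/21.

55.102.56.0/21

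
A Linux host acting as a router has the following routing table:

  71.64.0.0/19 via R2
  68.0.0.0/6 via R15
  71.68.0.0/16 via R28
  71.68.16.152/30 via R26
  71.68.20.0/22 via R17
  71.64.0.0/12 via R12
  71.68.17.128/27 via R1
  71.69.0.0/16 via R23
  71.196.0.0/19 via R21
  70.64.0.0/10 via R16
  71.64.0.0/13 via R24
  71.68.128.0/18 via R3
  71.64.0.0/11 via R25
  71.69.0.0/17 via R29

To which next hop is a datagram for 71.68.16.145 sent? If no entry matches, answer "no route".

Routes whose prefix contains 71.68.16.145:
  68.0.0.0/6 (68.0.0.0 - 71.255.255.255) -> R15
  71.64.0.0/11 (71.64.0.0 - 71.95.255.255) -> R25
  71.64.0.0/12 (71.64.0.0 - 71.79.255.255) -> R12
  71.64.0.0/13 (71.64.0.0 - 71.71.255.255) -> R24
  71.68.0.0/16 (71.68.0.0 - 71.68.255.255) -> R28
More-specific entries that do NOT match:
  71.68.16.152/30 (71.68.16.152 - 71.68.16.155) does not contain 71.68.16.145
  71.68.17.128/27 (71.68.17.128 - 71.68.17.159) does not contain 71.68.16.145
  71.68.20.0/22 (71.68.20.0 - 71.68.23.255) does not contain 71.68.16.145
  71.64.0.0/19 (71.64.0.0 - 71.64.31.255) does not contain 71.68.16.145
  71.196.0.0/19 (71.196.0.0 - 71.196.31.255) does not contain 71.68.16.145
  71.68.128.0/18 (71.68.128.0 - 71.68.191.255) does not contain 71.68.16.145
  71.69.0.0/17 (71.69.0.0 - 71.69.127.255) does not contain 71.68.16.145
Longest matching prefix is /16 -> next hop R28.

R28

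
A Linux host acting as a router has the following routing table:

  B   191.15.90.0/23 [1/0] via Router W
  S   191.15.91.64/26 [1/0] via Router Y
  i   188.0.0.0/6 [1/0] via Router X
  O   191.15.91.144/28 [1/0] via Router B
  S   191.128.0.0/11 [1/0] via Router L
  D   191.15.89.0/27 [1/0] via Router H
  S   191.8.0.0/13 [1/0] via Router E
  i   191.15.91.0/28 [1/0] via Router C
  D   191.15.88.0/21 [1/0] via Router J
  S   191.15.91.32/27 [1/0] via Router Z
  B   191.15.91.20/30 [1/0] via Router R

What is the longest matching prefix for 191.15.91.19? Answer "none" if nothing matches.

Entries matching 191.15.91.19:
  188.0.0.0/6 (188.0.0.0 - 191.255.255.255)
  191.8.0.0/13 (191.8.0.0 - 191.15.255.255)
  191.15.88.0/21 (191.15.88.0 - 191.15.95.255)
  191.15.90.0/23 (191.15.90.0 - 191.15.91.255)
Most specific is 191.15.90.0/23.

191.15.90.0/23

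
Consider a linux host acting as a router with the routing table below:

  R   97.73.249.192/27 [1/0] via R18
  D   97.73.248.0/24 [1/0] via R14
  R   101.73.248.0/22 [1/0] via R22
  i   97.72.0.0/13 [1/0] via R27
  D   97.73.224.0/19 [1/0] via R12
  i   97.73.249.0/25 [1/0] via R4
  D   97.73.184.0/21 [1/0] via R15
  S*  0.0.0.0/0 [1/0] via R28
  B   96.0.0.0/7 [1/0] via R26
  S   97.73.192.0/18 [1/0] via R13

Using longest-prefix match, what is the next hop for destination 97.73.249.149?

R12

Routes whose prefix contains 97.73.249.149:
  0.0.0.0/0 (default, matches everything) -> R28
  96.0.0.0/7 (96.0.0.0 - 97.255.255.255) -> R26
  97.72.0.0/13 (97.72.0.0 - 97.79.255.255) -> R27
  97.73.192.0/18 (97.73.192.0 - 97.73.255.255) -> R13
  97.73.224.0/19 (97.73.224.0 - 97.73.255.255) -> R12
More-specific entries that do NOT match:
  97.73.249.192/27 (97.73.249.192 - 97.73.249.223) does not contain 97.73.249.149
  97.73.249.0/25 (97.73.249.0 - 97.73.249.127) does not contain 97.73.249.149
  97.73.248.0/24 (97.73.248.0 - 97.73.248.255) does not contain 97.73.249.149
  101.73.248.0/22 (101.73.248.0 - 101.73.251.255) does not contain 97.73.249.149
  97.73.184.0/21 (97.73.184.0 - 97.73.191.255) does not contain 97.73.249.149
Longest matching prefix is /19 -> next hop R12.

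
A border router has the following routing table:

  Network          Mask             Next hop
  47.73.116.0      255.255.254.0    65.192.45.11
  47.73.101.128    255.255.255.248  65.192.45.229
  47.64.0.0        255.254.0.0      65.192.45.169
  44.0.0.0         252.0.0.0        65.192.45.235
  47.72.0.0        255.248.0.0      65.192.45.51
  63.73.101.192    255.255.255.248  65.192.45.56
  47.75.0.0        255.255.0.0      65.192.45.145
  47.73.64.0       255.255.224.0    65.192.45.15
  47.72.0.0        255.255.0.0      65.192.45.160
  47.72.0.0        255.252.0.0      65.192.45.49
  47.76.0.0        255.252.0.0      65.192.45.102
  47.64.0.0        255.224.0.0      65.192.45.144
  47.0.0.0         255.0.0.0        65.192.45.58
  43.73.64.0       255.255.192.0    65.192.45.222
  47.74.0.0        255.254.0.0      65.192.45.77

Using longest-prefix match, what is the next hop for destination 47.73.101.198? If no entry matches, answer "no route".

Routes whose prefix contains 47.73.101.198:
  44.0.0.0/6 (44.0.0.0 - 47.255.255.255) -> 65.192.45.235
  47.0.0.0/8 (47.0.0.0 - 47.255.255.255) -> 65.192.45.58
  47.64.0.0/11 (47.64.0.0 - 47.95.255.255) -> 65.192.45.144
  47.72.0.0/13 (47.72.0.0 - 47.79.255.255) -> 65.192.45.51
  47.72.0.0/14 (47.72.0.0 - 47.75.255.255) -> 65.192.45.49
More-specific entries that do NOT match:
  47.73.101.128/29 (47.73.101.128 - 47.73.101.135) does not contain 47.73.101.198
  63.73.101.192/29 (63.73.101.192 - 63.73.101.199) does not contain 47.73.101.198
  47.73.116.0/23 (47.73.116.0 - 47.73.117.255) does not contain 47.73.101.198
  47.73.64.0/19 (47.73.64.0 - 47.73.95.255) does not contain 47.73.101.198
  43.73.64.0/18 (43.73.64.0 - 43.73.127.255) does not contain 47.73.101.198
  47.75.0.0/16 (47.75.0.0 - 47.75.255.255) does not contain 47.73.101.198
  47.72.0.0/16 (47.72.0.0 - 47.72.255.255) does not contain 47.73.101.198
  47.64.0.0/15 (47.64.0.0 - 47.65.255.255) does not contain 47.73.101.198
  47.74.0.0/15 (47.74.0.0 - 47.75.255.255) does not contain 47.73.101.198
Longest matching prefix is /14 -> next hop 65.192.45.49.

65.192.45.49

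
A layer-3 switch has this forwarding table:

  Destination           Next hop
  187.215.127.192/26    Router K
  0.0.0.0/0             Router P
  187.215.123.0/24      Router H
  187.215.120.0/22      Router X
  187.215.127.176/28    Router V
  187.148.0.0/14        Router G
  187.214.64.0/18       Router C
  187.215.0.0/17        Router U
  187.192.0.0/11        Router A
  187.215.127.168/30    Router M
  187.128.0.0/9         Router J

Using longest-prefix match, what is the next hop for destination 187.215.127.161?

Routes whose prefix contains 187.215.127.161:
  0.0.0.0/0 (default, matches everything) -> Router P
  187.128.0.0/9 (187.128.0.0 - 187.255.255.255) -> Router J
  187.192.0.0/11 (187.192.0.0 - 187.223.255.255) -> Router A
  187.215.0.0/17 (187.215.0.0 - 187.215.127.255) -> Router U
More-specific entries that do NOT match:
  187.215.127.168/30 (187.215.127.168 - 187.215.127.171) does not contain 187.215.127.161
  187.215.127.176/28 (187.215.127.176 - 187.215.127.191) does not contain 187.215.127.161
  187.215.127.192/26 (187.215.127.192 - 187.215.127.255) does not contain 187.215.127.161
  187.215.123.0/24 (187.215.123.0 - 187.215.123.255) does not contain 187.215.127.161
  187.215.120.0/22 (187.215.120.0 - 187.215.123.255) does not contain 187.215.127.161
  187.214.64.0/18 (187.214.64.0 - 187.214.127.255) does not contain 187.215.127.161
Longest matching prefix is /17 -> next hop Router U.

Router U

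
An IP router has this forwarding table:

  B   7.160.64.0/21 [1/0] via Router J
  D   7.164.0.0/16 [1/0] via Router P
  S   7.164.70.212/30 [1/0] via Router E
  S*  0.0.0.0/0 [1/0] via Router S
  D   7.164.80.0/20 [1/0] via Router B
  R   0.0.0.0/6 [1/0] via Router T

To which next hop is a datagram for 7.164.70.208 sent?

Routes whose prefix contains 7.164.70.208:
  0.0.0.0/0 (default, matches everything) -> Router S
  7.164.0.0/16 (7.164.0.0 - 7.164.255.255) -> Router P
More-specific entries that do NOT match:
  7.164.70.212/30 (7.164.70.212 - 7.164.70.215) does not contain 7.164.70.208
  7.160.64.0/21 (7.160.64.0 - 7.160.71.255) does not contain 7.164.70.208
  7.164.80.0/20 (7.164.80.0 - 7.164.95.255) does not contain 7.164.70.208
Longest matching prefix is /16 -> next hop Router P.

Router P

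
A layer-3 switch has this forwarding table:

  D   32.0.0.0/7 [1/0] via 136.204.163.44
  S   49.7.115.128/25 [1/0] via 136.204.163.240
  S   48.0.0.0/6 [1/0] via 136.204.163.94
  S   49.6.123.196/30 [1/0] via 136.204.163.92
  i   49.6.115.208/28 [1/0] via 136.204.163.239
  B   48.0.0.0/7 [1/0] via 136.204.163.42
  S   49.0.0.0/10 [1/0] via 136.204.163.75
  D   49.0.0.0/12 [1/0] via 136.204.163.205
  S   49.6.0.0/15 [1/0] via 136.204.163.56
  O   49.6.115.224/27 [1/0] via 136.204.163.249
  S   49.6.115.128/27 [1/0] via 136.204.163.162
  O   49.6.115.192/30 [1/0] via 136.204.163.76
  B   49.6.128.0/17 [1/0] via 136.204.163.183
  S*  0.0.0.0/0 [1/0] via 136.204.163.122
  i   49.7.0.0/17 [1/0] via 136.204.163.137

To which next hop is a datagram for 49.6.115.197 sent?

136.204.163.56

Routes whose prefix contains 49.6.115.197:
  0.0.0.0/0 (default, matches everything) -> 136.204.163.122
  48.0.0.0/6 (48.0.0.0 - 51.255.255.255) -> 136.204.163.94
  48.0.0.0/7 (48.0.0.0 - 49.255.255.255) -> 136.204.163.42
  49.0.0.0/10 (49.0.0.0 - 49.63.255.255) -> 136.204.163.75
  49.0.0.0/12 (49.0.0.0 - 49.15.255.255) -> 136.204.163.205
  49.6.0.0/15 (49.6.0.0 - 49.7.255.255) -> 136.204.163.56
More-specific entries that do NOT match:
  49.6.123.196/30 (49.6.123.196 - 49.6.123.199) does not contain 49.6.115.197
  49.6.115.192/30 (49.6.115.192 - 49.6.115.195) does not contain 49.6.115.197
  49.6.115.208/28 (49.6.115.208 - 49.6.115.223) does not contain 49.6.115.197
  49.6.115.224/27 (49.6.115.224 - 49.6.115.255) does not contain 49.6.115.197
  49.6.115.128/27 (49.6.115.128 - 49.6.115.159) does not contain 49.6.115.197
  49.7.115.128/25 (49.7.115.128 - 49.7.115.255) does not contain 49.6.115.197
  49.6.128.0/17 (49.6.128.0 - 49.6.255.255) does not contain 49.6.115.197
  49.7.0.0/17 (49.7.0.0 - 49.7.127.255) does not contain 49.6.115.197
Longest matching prefix is /15 -> next hop 136.204.163.56.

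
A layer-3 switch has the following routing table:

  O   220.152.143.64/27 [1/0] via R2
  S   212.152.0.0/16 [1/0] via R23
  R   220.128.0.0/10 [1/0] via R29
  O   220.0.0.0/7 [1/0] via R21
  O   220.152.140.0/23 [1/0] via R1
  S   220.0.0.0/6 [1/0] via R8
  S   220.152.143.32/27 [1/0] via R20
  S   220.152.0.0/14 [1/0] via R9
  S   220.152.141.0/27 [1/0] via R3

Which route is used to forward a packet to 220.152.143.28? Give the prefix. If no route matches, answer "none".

220.152.0.0/14

Entries matching 220.152.143.28:
  220.0.0.0/6 (220.0.0.0 - 223.255.255.255)
  220.0.0.0/7 (220.0.0.0 - 221.255.255.255)
  220.128.0.0/10 (220.128.0.0 - 220.191.255.255)
  220.152.0.0/14 (220.152.0.0 - 220.155.255.255)
Most specific is 220.152.0.0/14.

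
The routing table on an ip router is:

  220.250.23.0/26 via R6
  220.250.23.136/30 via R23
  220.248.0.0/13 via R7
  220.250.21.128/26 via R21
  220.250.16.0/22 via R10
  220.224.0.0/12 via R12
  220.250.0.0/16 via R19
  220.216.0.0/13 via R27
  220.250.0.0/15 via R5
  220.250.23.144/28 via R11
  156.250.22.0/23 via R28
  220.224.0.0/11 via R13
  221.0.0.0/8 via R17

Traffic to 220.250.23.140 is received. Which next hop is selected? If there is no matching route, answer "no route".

Routes whose prefix contains 220.250.23.140:
  220.224.0.0/11 (220.224.0.0 - 220.255.255.255) -> R13
  220.248.0.0/13 (220.248.0.0 - 220.255.255.255) -> R7
  220.250.0.0/15 (220.250.0.0 - 220.251.255.255) -> R5
  220.250.0.0/16 (220.250.0.0 - 220.250.255.255) -> R19
More-specific entries that do NOT match:
  220.250.23.136/30 (220.250.23.136 - 220.250.23.139) does not contain 220.250.23.140
  220.250.23.144/28 (220.250.23.144 - 220.250.23.159) does not contain 220.250.23.140
  220.250.23.0/26 (220.250.23.0 - 220.250.23.63) does not contain 220.250.23.140
  220.250.21.128/26 (220.250.21.128 - 220.250.21.191) does not contain 220.250.23.140
  156.250.22.0/23 (156.250.22.0 - 156.250.23.255) does not contain 220.250.23.140
  220.250.16.0/22 (220.250.16.0 - 220.250.19.255) does not contain 220.250.23.140
Longest matching prefix is /16 -> next hop R19.

R19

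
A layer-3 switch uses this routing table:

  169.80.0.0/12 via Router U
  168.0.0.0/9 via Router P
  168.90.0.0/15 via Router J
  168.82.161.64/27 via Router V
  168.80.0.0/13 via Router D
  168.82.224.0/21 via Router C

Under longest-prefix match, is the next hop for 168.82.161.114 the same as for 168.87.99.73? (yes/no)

168.82.161.114: longest match 168.80.0.0/13 -> Router D
168.87.99.73: longest match 168.80.0.0/13 -> Router D

yes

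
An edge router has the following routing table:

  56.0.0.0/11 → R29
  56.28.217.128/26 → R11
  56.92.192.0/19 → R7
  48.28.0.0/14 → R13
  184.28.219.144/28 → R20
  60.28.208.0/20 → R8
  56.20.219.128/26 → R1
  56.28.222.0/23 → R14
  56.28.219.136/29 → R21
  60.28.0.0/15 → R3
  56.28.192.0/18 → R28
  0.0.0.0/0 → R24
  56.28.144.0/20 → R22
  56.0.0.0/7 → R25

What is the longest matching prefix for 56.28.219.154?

Entries matching 56.28.219.154:
  0.0.0.0/0 (default, matches everything)
  56.0.0.0/7 (56.0.0.0 - 57.255.255.255)
  56.0.0.0/11 (56.0.0.0 - 56.31.255.255)
  56.28.192.0/18 (56.28.192.0 - 56.28.255.255)
Most specific is 56.28.192.0/18.

56.28.192.0/18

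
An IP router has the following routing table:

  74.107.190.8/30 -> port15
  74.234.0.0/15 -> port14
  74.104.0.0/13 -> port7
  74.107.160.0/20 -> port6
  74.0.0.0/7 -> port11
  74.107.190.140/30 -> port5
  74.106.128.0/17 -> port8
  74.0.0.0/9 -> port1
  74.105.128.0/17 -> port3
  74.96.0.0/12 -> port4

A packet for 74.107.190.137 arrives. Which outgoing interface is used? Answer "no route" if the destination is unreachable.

port7

Routes whose prefix contains 74.107.190.137:
  74.0.0.0/7 (74.0.0.0 - 75.255.255.255) -> port11
  74.0.0.0/9 (74.0.0.0 - 74.127.255.255) -> port1
  74.96.0.0/12 (74.96.0.0 - 74.111.255.255) -> port4
  74.104.0.0/13 (74.104.0.0 - 74.111.255.255) -> port7
More-specific entries that do NOT match:
  74.107.190.8/30 (74.107.190.8 - 74.107.190.11) does not contain 74.107.190.137
  74.107.190.140/30 (74.107.190.140 - 74.107.190.143) does not contain 74.107.190.137
  74.107.160.0/20 (74.107.160.0 - 74.107.175.255) does not contain 74.107.190.137
  74.106.128.0/17 (74.106.128.0 - 74.106.255.255) does not contain 74.107.190.137
  74.105.128.0/17 (74.105.128.0 - 74.105.255.255) does not contain 74.107.190.137
  74.234.0.0/15 (74.234.0.0 - 74.235.255.255) does not contain 74.107.190.137
Longest matching prefix is /13 -> interface port7.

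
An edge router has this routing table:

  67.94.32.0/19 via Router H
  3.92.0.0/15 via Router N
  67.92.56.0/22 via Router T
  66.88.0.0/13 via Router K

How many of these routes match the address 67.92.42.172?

No listed prefix contains 67.92.42.172.
Total matching entries: 0.

0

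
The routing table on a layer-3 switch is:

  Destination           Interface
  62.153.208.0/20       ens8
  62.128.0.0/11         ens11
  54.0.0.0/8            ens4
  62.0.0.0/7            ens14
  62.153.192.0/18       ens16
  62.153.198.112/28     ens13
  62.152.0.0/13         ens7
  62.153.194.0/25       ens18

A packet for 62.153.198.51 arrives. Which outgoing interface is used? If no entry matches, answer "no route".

ens16

Routes whose prefix contains 62.153.198.51:
  62.0.0.0/7 (62.0.0.0 - 63.255.255.255) -> ens14
  62.128.0.0/11 (62.128.0.0 - 62.159.255.255) -> ens11
  62.152.0.0/13 (62.152.0.0 - 62.159.255.255) -> ens7
  62.153.192.0/18 (62.153.192.0 - 62.153.255.255) -> ens16
More-specific entries that do NOT match:
  62.153.198.112/28 (62.153.198.112 - 62.153.198.127) does not contain 62.153.198.51
  62.153.194.0/25 (62.153.194.0 - 62.153.194.127) does not contain 62.153.198.51
  62.153.208.0/20 (62.153.208.0 - 62.153.223.255) does not contain 62.153.198.51
Longest matching prefix is /18 -> interface ens16.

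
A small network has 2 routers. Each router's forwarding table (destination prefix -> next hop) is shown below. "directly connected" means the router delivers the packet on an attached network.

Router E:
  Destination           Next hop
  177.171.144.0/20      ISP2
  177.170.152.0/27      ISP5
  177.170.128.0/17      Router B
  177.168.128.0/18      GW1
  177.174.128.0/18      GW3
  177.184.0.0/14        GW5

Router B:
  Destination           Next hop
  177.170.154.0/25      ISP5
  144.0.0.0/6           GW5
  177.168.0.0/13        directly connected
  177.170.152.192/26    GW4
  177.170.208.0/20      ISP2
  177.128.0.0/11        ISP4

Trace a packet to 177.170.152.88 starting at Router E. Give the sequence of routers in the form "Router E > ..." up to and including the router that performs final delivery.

Router E > Router B

At Router E: longest match for 177.170.152.88 is 177.170.128.0/17 -> Router B
At Router B: longest match for 177.170.152.88 is 177.168.0.0/13 -> directly connected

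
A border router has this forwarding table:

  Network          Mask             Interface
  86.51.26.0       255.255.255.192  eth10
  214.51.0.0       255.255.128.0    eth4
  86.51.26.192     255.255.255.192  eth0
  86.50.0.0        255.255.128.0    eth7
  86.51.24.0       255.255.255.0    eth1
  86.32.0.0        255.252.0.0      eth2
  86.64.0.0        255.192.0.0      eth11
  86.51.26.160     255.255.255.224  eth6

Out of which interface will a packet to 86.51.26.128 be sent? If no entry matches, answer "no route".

No entry's prefix contains 86.51.26.128; there is no default route.

no route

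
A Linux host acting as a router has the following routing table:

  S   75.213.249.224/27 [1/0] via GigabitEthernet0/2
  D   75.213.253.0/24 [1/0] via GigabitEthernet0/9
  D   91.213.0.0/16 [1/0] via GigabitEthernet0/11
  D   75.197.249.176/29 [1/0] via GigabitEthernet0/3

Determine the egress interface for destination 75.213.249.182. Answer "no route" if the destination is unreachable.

No entry's prefix contains 75.213.249.182; there is no default route.

no route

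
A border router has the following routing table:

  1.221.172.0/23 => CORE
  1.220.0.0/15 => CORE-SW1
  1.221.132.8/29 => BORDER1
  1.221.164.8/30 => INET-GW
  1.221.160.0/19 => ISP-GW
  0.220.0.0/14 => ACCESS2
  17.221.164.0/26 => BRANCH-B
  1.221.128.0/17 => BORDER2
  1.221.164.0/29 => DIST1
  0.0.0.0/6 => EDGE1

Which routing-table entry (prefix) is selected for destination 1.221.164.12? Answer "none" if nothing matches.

Entries matching 1.221.164.12:
  0.0.0.0/6 (0.0.0.0 - 3.255.255.255)
  1.220.0.0/15 (1.220.0.0 - 1.221.255.255)
  1.221.128.0/17 (1.221.128.0 - 1.221.255.255)
  1.221.160.0/19 (1.221.160.0 - 1.221.191.255)
Most specific is 1.221.160.0/19.

1.221.160.0/19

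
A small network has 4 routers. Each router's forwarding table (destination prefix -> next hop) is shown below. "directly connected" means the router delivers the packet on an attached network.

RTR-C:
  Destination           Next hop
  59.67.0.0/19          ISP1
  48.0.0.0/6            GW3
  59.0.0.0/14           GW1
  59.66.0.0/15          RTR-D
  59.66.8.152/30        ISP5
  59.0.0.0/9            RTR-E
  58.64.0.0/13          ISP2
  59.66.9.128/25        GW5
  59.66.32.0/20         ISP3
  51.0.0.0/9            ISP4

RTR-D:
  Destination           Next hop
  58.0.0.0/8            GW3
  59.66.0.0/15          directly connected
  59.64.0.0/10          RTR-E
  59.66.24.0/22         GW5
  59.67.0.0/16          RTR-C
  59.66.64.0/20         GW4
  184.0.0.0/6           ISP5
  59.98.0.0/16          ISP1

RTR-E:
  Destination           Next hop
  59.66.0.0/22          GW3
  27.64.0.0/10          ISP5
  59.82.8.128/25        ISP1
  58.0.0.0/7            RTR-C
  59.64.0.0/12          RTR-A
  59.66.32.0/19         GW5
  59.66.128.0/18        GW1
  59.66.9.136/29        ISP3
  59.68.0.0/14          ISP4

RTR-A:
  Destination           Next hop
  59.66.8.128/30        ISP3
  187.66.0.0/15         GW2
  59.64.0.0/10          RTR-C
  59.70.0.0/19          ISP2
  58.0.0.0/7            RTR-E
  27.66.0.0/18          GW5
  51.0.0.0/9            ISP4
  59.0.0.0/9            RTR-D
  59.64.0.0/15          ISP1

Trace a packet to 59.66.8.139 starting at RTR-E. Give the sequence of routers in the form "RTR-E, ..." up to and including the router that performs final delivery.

At RTR-E: longest match for 59.66.8.139 is 59.64.0.0/12 -> RTR-A
At RTR-A: longest match for 59.66.8.139 is 59.64.0.0/10 -> RTR-C
At RTR-C: longest match for 59.66.8.139 is 59.66.0.0/15 -> RTR-D
At RTR-D: longest match for 59.66.8.139 is 59.66.0.0/15 -> directly connected

RTR-E, RTR-A, RTR-C, RTR-D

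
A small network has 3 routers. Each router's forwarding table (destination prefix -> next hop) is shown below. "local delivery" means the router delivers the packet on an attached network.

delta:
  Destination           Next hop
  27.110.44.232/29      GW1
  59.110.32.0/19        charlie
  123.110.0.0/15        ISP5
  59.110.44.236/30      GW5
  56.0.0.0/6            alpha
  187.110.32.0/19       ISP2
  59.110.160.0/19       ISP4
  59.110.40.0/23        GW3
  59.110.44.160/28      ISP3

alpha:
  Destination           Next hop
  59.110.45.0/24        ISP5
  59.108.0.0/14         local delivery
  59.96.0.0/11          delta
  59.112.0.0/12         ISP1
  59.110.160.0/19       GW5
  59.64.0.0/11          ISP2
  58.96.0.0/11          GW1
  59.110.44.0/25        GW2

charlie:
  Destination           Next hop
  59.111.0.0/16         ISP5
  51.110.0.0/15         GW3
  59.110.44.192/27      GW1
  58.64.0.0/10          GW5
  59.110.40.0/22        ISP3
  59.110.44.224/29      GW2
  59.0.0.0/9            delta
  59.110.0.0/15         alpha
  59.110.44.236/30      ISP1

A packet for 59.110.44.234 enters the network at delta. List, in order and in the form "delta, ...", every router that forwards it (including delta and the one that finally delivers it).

At delta: longest match for 59.110.44.234 is 59.110.32.0/19 -> charlie
At charlie: longest match for 59.110.44.234 is 59.110.0.0/15 -> alpha
At alpha: longest match for 59.110.44.234 is 59.108.0.0/14 -> local delivery

delta, charlie, alpha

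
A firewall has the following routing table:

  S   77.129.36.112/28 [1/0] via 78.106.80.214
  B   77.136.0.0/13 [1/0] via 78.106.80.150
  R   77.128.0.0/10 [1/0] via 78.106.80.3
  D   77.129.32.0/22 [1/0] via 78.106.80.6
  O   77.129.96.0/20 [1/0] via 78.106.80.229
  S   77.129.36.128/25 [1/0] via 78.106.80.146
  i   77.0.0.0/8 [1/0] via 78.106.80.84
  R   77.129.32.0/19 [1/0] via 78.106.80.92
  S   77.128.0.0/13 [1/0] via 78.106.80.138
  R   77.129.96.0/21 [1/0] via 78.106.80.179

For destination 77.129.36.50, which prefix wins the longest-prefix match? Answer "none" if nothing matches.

77.129.32.0/19

Entries matching 77.129.36.50:
  77.0.0.0/8 (77.0.0.0 - 77.255.255.255)
  77.128.0.0/10 (77.128.0.0 - 77.191.255.255)
  77.128.0.0/13 (77.128.0.0 - 77.135.255.255)
  77.129.32.0/19 (77.129.32.0 - 77.129.63.255)
Most specific is 77.129.32.0/19.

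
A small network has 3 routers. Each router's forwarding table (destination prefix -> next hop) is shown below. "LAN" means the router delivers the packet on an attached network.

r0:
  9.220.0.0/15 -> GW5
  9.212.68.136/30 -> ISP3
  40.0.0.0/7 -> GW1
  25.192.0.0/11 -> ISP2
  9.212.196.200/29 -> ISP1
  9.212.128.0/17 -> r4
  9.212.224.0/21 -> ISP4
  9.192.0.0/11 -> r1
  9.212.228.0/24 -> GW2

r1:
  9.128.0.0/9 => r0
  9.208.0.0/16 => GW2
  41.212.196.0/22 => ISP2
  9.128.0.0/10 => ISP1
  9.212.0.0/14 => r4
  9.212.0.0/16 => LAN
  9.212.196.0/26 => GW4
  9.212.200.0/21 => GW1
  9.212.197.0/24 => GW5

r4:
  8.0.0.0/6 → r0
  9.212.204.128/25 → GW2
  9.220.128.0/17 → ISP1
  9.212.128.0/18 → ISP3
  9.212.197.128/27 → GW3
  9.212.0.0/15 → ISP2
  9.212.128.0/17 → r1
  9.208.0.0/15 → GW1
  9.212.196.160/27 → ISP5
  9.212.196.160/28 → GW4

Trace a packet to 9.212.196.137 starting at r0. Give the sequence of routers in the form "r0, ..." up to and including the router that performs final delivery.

r0, r4, r1

At r0: longest match for 9.212.196.137 is 9.212.128.0/17 -> r4
At r4: longest match for 9.212.196.137 is 9.212.128.0/17 -> r1
At r1: longest match for 9.212.196.137 is 9.212.0.0/16 -> LAN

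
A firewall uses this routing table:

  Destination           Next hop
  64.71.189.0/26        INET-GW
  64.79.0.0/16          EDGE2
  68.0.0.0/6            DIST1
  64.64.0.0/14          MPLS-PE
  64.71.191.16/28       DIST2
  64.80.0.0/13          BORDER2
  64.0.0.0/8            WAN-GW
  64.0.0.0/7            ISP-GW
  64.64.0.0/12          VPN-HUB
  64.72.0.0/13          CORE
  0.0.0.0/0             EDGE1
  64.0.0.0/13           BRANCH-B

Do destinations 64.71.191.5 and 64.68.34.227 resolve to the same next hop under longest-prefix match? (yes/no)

yes

64.71.191.5: longest match 64.64.0.0/12 -> VPN-HUB
64.68.34.227: longest match 64.64.0.0/12 -> VPN-HUB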